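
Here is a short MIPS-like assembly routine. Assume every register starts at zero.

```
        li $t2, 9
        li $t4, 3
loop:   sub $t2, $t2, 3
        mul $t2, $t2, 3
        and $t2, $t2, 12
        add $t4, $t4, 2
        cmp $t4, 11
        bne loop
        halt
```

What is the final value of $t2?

$t2=9
$t4=3
$t2=9-3=6
$t2=6*3=18
$t2=18&12=0
$t4=3+2=5
cmp $t4, 11  (cmp 5,11)
bne loop: taken
$t2=0-3=-3
$t2=(-3)*3=-9
$t2=(-9)&12=4
$t4=5+2=7
cmp $t4, 11  (cmp 7,11)
bne loop: taken
$t2=4-3=1
$t2=1*3=3
$t2=3&12=0
$t4=7+2=9
cmp $t4, 11  (cmp 9,11)
bne loop: taken
$t2=0-3=-3
$t2=(-3)*3=-9
$t2=(-9)&12=4
$t4=9+2=11
cmp $t4, 11  (cmp 11,11)
bne loop: not taken
halt.

4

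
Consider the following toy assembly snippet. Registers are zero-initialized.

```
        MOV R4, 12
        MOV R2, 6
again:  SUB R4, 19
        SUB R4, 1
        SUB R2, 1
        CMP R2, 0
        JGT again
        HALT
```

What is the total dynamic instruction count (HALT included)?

R4=12
R2=6
R4=12-19=-7
R4=(-7)-1=-8
R2=6-1=5
CMP R2, 0  (cmp 5,0)
JGT again: taken
R4=(-8)-19=-27
R4=(-27)-1=-28
R2=5-1=4
CMP R2, 0  (cmp 4,0)
JGT again: taken
R4=(-28)-19=-47
R4=(-47)-1=-48
R2=4-1=3
CMP R2, 0  (cmp 3,0)
JGT again: taken
R4=(-48)-19=-67
R4=(-67)-1=-68
R2=3-1=2
CMP R2, 0  (cmp 2,0)
JGT again: taken
R4=(-68)-19=-87
R4=(-87)-1=-88
R2=2-1=1
CMP R2, 0  (cmp 1,0)
JGT again: taken
R4=(-88)-19=-107
R4=(-107)-1=-108
R2=1-1=0
CMP R2, 0  (cmp 0,0)
JGT again: not taken
halt.
Total executed instructions: 33.

33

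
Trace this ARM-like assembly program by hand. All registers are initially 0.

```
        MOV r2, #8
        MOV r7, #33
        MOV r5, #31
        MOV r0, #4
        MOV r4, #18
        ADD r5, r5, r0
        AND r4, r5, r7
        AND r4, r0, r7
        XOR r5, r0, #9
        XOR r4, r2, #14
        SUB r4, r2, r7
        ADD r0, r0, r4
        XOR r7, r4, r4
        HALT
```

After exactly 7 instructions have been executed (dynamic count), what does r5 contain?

r2=8
r7=33
r5=31
r0=4
r4=18
r5=31+4=35
r4=35&33=33
After step 7: r5 = 35.

35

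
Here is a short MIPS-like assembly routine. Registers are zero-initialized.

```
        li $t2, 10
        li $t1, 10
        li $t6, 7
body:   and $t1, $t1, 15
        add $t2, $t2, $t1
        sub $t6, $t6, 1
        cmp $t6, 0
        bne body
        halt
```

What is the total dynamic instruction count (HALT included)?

39

after li $t2, 10: $t2=10
after li $t1, 10: $t1=10
after li $t6, 7: $t6=7
after and $t1, $t1, 15: $t1=10&15=10
after add $t2, $t2, $t1: $t2=10+10=20
after sub $t6, $t6, 1: $t6=7-1=6
cmp $t6, 0  (cmp 6,0)
bne body: taken
after and $t1, $t1, 15: $t1=10&15=10
after add $t2, $t2, $t1: $t2=20+10=30
after sub $t6, $t6, 1: $t6=6-1=5
cmp $t6, 0  (cmp 5,0)
bne body: taken
after and $t1, $t1, 15: $t1=10&15=10
after add $t2, $t2, $t1: $t2=30+10=40
after sub $t6, $t6, 1: $t6=5-1=4
cmp $t6, 0  (cmp 4,0)
bne body: taken
after and $t1, $t1, 15: $t1=10&15=10
after add $t2, $t2, $t1: $t2=40+10=50
after sub $t6, $t6, 1: $t6=4-1=3
cmp $t6, 0  (cmp 3,0)
bne body: taken
after and $t1, $t1, 15: $t1=10&15=10
after add $t2, $t2, $t1: $t2=50+10=60
after sub $t6, $t6, 1: $t6=3-1=2
cmp $t6, 0  (cmp 2,0)
bne body: taken
after and $t1, $t1, 15: $t1=10&15=10
after add $t2, $t2, $t1: $t2=60+10=70
after sub $t6, $t6, 1: $t6=2-1=1
cmp $t6, 0  (cmp 1,0)
bne body: taken
after and $t1, $t1, 15: $t1=10&15=10
after add $t2, $t2, $t1: $t2=70+10=80
after sub $t6, $t6, 1: $t6=1-1=0
cmp $t6, 0  (cmp 0,0)
bne body: not taken
halt.
Total executed instructions: 39.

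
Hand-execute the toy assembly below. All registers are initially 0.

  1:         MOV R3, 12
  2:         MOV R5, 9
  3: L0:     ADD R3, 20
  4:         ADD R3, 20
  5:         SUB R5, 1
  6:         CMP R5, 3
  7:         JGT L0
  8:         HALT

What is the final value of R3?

R3=12
R5=9
R3=12+20=32
R3=32+20=52
R5=9-1=8
CMP R5, 3  (cmp 8,3)
JGT L0: taken
R3=52+20=72
R3=72+20=92
R5=8-1=7
CMP R5, 3  (cmp 7,3)
JGT L0: taken
R3=92+20=112
R3=112+20=132
R5=7-1=6
CMP R5, 3  (cmp 6,3)
JGT L0: taken
R3=132+20=152
R3=152+20=172
R5=6-1=5
CMP R5, 3  (cmp 5,3)
JGT L0: taken
R3=172+20=192
R3=192+20=212
R5=5-1=4
CMP R5, 3  (cmp 4,3)
JGT L0: taken
R3=212+20=232
R3=232+20=252
R5=4-1=3
CMP R5, 3  (cmp 3,3)
JGT L0: not taken
halt.

252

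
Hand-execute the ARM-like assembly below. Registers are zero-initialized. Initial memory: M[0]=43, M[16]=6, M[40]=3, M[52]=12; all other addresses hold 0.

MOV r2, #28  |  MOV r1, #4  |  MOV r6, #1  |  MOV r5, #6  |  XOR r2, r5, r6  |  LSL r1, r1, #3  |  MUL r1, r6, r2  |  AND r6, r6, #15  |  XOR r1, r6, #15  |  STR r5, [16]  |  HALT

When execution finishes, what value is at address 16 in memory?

6

r2=28
r1=4
r6=1
r5=6
r2=6^1=7
r1=4<<3=32
r1=1*7=7
r6=1&15=1
r1=1^15=14
STR r5, [16] → M[16]=6
halt.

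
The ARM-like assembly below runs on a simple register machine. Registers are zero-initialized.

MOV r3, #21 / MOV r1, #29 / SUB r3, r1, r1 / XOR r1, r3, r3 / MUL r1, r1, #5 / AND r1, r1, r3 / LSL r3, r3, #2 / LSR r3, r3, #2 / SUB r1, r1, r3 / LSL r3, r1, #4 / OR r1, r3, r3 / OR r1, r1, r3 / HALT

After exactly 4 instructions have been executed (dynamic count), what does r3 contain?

after MOV r3, #21: r3=21
after MOV r1, #29: r1=29
after SUB r3, r1, r1: r3=29-29=0
after XOR r1, r3, r3: r1=0^0=0
After step 4: r3 = 0.

0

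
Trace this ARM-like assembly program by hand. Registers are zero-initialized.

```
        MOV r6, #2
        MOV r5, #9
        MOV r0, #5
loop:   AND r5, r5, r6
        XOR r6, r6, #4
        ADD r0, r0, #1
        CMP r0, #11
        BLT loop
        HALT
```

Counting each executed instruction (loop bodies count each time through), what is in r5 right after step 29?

after MOV r6, #2: r6=2
after MOV r5, #9: r5=9
after MOV r0, #5: r0=5
after AND r5, r5, r6: r5=9&2=0
after XOR r6, r6, #4: r6=2^4=6
after ADD r0, r0, #1: r0=5+1=6
CMP r0, #11  (cmp 6,11)
BLT loop: taken
after AND r5, r5, r6: r5=0&6=0
after XOR r6, r6, #4: r6=6^4=2
after ADD r0, r0, #1: r0=6+1=7
CMP r0, #11  (cmp 7,11)
BLT loop: taken
after AND r5, r5, r6: r5=0&2=0
after XOR r6, r6, #4: r6=2^4=6
after ADD r0, r0, #1: r0=7+1=8
CMP r0, #11  (cmp 8,11)
BLT loop: taken
after AND r5, r5, r6: r5=0&6=0
after XOR r6, r6, #4: r6=6^4=2
after ADD r0, r0, #1: r0=8+1=9
CMP r0, #11  (cmp 9,11)
BLT loop: taken
after AND r5, r5, r6: r5=0&2=0
after XOR r6, r6, #4: r6=2^4=6
after ADD r0, r0, #1: r0=9+1=10
CMP r0, #11  (cmp 10,11)
BLT loop: taken
after AND r5, r5, r6: r5=0&6=0
After step 29: r5 = 0.

0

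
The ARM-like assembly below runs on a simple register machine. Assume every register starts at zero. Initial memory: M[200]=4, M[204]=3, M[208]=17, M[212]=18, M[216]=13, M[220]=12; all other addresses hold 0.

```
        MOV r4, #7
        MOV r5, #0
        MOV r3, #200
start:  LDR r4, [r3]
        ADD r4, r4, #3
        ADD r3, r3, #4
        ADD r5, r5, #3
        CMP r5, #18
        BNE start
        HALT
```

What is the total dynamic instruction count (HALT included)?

40

after MOV r4, #7: r4=7
after MOV r5, #0: r5=0
after MOV r3, #200: r3=200
after LDR r4, [r3]: r4=M[200]=4
after ADD r4, r4, #3: r4=4+3=7
after ADD r3, r3, #4: r3=200+4=204
after ADD r5, r5, #3: r5=0+3=3
CMP r5, #18  (cmp 3,18)
BNE start: taken
after LDR r4, [r3]: r4=M[204]=3
after ADD r4, r4, #3: r4=3+3=6
after ADD r3, r3, #4: r3=204+4=208
after ADD r5, r5, #3: r5=3+3=6
CMP r5, #18  (cmp 6,18)
BNE start: taken
after LDR r4, [r3]: r4=M[208]=17
after ADD r4, r4, #3: r4=17+3=20
after ADD r3, r3, #4: r3=208+4=212
after ADD r5, r5, #3: r5=6+3=9
CMP r5, #18  (cmp 9,18)
BNE start: taken
after LDR r4, [r3]: r4=M[212]=18
after ADD r4, r4, #3: r4=18+3=21
after ADD r3, r3, #4: r3=212+4=216
after ADD r5, r5, #3: r5=9+3=12
CMP r5, #18  (cmp 12,18)
BNE start: taken
after LDR r4, [r3]: r4=M[216]=13
after ADD r4, r4, #3: r4=13+3=16
after ADD r3, r3, #4: r3=216+4=220
after ADD r5, r5, #3: r5=12+3=15
CMP r5, #18  (cmp 15,18)
BNE start: taken
after LDR r4, [r3]: r4=M[220]=12
after ADD r4, r4, #3: r4=12+3=15
after ADD r3, r3, #4: r3=220+4=224
after ADD r5, r5, #3: r5=15+3=18
CMP r5, #18  (cmp 18,18)
BNE start: not taken
halt.
Total executed instructions: 40.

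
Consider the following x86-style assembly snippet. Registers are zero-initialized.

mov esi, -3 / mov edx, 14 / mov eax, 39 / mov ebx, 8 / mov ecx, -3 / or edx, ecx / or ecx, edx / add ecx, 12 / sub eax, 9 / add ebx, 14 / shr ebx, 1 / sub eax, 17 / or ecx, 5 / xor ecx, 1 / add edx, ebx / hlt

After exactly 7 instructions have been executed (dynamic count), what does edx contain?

esi=-3
edx=14
eax=39
ebx=8
ecx=-3
edx=14|(-3)=-1
ecx=(-3)|(-1)=-1
After step 7: edx = -1.

-1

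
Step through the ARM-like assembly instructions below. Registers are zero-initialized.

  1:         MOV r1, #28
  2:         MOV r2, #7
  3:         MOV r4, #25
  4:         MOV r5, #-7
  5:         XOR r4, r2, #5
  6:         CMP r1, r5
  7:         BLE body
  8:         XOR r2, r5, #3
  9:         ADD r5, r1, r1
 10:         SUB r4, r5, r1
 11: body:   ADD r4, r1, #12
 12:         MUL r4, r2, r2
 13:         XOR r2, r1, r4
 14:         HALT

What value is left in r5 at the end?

r1=28
r2=7
r4=25
r5=-7
r4=7^5=2
CMP r1, r5  (cmp 28,-7)
BLE body: not taken
r2=(-7)^3=-6
r5=28+28=56
r4=56-28=28
r4=28+12=40
r4=(-6)*(-6)=36
r2=28^36=56
halt.

56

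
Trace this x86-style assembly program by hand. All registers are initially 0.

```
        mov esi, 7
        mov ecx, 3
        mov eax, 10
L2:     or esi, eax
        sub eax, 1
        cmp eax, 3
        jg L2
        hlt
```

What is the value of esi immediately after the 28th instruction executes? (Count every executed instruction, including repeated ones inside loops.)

15

after mov esi, 7: esi=7
after mov ecx, 3: ecx=3
after mov eax, 10: eax=10
after or esi, eax: esi=7|10=15
after sub eax, 1: eax=10-1=9
cmp eax, 3  (cmp 9,3)
jg L2: taken
after or esi, eax: esi=15|9=15
after sub eax, 1: eax=9-1=8
cmp eax, 3  (cmp 8,3)
jg L2: taken
after or esi, eax: esi=15|8=15
after sub eax, 1: eax=8-1=7
cmp eax, 3  (cmp 7,3)
jg L2: taken
after or esi, eax: esi=15|7=15
after sub eax, 1: eax=7-1=6
cmp eax, 3  (cmp 6,3)
jg L2: taken
after or esi, eax: esi=15|6=15
after sub eax, 1: eax=6-1=5
cmp eax, 3  (cmp 5,3)
jg L2: taken
after or esi, eax: esi=15|5=15
after sub eax, 1: eax=5-1=4
cmp eax, 3  (cmp 4,3)
jg L2: taken
after or esi, eax: esi=15|4=15
After step 28: esi = 15.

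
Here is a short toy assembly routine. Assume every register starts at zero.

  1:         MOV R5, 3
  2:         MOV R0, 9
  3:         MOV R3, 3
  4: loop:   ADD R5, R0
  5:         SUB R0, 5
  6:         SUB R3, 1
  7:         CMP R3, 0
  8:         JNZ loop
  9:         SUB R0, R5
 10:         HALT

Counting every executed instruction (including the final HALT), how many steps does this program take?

MOV R5, 3 → R5=3
MOV R0, 9 → R0=9
MOV R3, 3 → R3=3
ADD R5, R0 → R5=3+9=12
SUB R0, 5 → R0=9-5=4
SUB R3, 1 → R3=3-1=2
CMP R3, 0  (cmp 2,0)
JNZ loop: taken
ADD R5, R0 → R5=12+4=16
SUB R0, 5 → R0=4-5=-1
SUB R3, 1 → R3=2-1=1
CMP R3, 0  (cmp 1,0)
JNZ loop: taken
ADD R5, R0 → R5=16+(-1)=15
SUB R0, 5 → R0=(-1)-5=-6
SUB R3, 1 → R3=1-1=0
CMP R3, 0  (cmp 0,0)
JNZ loop: not taken
SUB R0, R5 → R0=(-6)-15=-21
halt.
Total executed instructions: 20.

20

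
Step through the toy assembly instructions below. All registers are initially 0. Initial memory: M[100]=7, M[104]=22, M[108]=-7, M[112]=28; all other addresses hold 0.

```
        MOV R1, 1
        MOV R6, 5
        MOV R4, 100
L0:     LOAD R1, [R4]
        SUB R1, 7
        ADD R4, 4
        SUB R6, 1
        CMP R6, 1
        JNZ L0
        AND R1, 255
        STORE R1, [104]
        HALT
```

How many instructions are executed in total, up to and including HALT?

MOV R1, 1 → R1=1
MOV R6, 5 → R6=5
MOV R4, 100 → R4=100
LOAD R1, [R4] → R1=M[100]=7
SUB R1, 7 → R1=7-7=0
ADD R4, 4 → R4=100+4=104
SUB R6, 1 → R6=5-1=4
CMP R6, 1  (cmp 4,1)
JNZ L0: taken
LOAD R1, [R4] → R1=M[104]=22
SUB R1, 7 → R1=22-7=15
ADD R4, 4 → R4=104+4=108
SUB R6, 1 → R6=4-1=3
CMP R6, 1  (cmp 3,1)
JNZ L0: taken
LOAD R1, [R4] → R1=M[108]=-7
SUB R1, 7 → R1=(-7)-7=-14
ADD R4, 4 → R4=108+4=112
SUB R6, 1 → R6=3-1=2
CMP R6, 1  (cmp 2,1)
JNZ L0: taken
LOAD R1, [R4] → R1=M[112]=28
SUB R1, 7 → R1=28-7=21
ADD R4, 4 → R4=112+4=116
SUB R6, 1 → R6=2-1=1
CMP R6, 1  (cmp 1,1)
JNZ L0: not taken
AND R1, 255 → R1=21&255=21
STORE R1, [104] → M[104]=21
halt.
Total executed instructions: 30.

30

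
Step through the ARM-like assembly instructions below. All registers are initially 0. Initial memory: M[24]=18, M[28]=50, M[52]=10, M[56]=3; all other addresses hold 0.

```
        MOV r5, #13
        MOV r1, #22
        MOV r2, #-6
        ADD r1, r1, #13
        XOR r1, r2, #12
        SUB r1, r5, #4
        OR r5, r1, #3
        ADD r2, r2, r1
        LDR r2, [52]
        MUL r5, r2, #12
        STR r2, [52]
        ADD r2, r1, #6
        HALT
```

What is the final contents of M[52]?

MOV r5, #13 → r5=13
MOV r1, #22 → r1=22
MOV r2, #-6 → r2=-6
ADD r1, r1, #13 → r1=22+13=35
XOR r1, r2, #12 → r1=(-6)^12=-10
SUB r1, r5, #4 → r1=13-4=9
OR r5, r1, #3 → r5=9|3=11
ADD r2, r2, r1 → r2=(-6)+9=3
LDR r2, [52] → r2=M[52]=10
MUL r5, r2, #12 → r5=10*12=120
STR r2, [52] → M[52]=10
ADD r2, r1, #6 → r2=9+6=15
halt.

10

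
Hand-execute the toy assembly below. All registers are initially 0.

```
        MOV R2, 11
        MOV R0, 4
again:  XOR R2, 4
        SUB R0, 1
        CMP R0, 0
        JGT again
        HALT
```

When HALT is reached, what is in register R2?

11

MOV R2, 11 → R2=11
MOV R0, 4 → R0=4
XOR R2, 4 → R2=11^4=15
SUB R0, 1 → R0=4-1=3
CMP R0, 0  (cmp 3,0)
JGT again: taken
XOR R2, 4 → R2=15^4=11
SUB R0, 1 → R0=3-1=2
CMP R0, 0  (cmp 2,0)
JGT again: taken
XOR R2, 4 → R2=11^4=15
SUB R0, 1 → R0=2-1=1
CMP R0, 0  (cmp 1,0)
JGT again: taken
XOR R2, 4 → R2=15^4=11
SUB R0, 1 → R0=1-1=0
CMP R0, 0  (cmp 0,0)
JGT again: not taken
halt.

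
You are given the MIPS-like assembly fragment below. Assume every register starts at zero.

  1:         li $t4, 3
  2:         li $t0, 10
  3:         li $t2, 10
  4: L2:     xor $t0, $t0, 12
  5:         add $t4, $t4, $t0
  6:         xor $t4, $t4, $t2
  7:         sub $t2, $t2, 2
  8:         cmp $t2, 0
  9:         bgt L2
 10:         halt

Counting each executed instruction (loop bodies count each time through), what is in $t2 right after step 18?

6

$t4=3
$t0=10
$t2=10
$t0=10^12=6
$t4=3+6=9
$t4=9^10=3
$t2=10-2=8
cmp $t2, 0  (cmp 8,0)
bgt L2: taken
$t0=6^12=10
$t4=3+10=13
$t4=13^8=5
$t2=8-2=6
cmp $t2, 0  (cmp 6,0)
bgt L2: taken
$t0=10^12=6
$t4=5+6=11
$t4=11^6=13
After step 18: $t2 = 6.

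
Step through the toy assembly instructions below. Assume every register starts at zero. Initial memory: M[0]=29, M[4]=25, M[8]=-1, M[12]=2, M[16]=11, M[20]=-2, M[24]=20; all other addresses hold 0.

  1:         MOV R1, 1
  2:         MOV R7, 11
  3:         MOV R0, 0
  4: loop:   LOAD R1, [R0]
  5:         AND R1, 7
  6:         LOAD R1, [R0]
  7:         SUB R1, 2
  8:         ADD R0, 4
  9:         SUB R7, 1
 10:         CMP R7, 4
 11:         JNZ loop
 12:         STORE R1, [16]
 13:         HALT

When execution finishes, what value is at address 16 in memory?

18

R1=1
R7=11
R0=0
R1=M[0]=29
R1=29&7=5
R1=M[0]=29
R1=29-2=27
R0=0+4=4
R7=11-1=10
CMP R7, 4  (cmp 10,4)
JNZ loop: taken
R1=M[4]=25
R1=25&7=1
R1=M[4]=25
R1=25-2=23
R0=4+4=8
R7=10-1=9
CMP R7, 4  (cmp 9,4)
JNZ loop: taken
R1=M[8]=-1
R1=(-1)&7=7
R1=M[8]=-1
R1=(-1)-2=-3
R0=8+4=12
R7=9-1=8
CMP R7, 4  (cmp 8,4)
JNZ loop: taken
R1=M[12]=2
R1=2&7=2
R1=M[12]=2
R1=2-2=0
R0=12+4=16
R7=8-1=7
CMP R7, 4  (cmp 7,4)
JNZ loop: taken
R1=M[16]=11
R1=11&7=3
R1=M[16]=11
R1=11-2=9
R0=16+4=20
R7=7-1=6
CMP R7, 4  (cmp 6,4)
JNZ loop: taken
R1=M[20]=-2
R1=(-2)&7=6
R1=M[20]=-2
R1=(-2)-2=-4
R0=20+4=24
R7=6-1=5
CMP R7, 4  (cmp 5,4)
JNZ loop: taken
R1=M[24]=20
R1=20&7=4
R1=M[24]=20
R1=20-2=18
R0=24+4=28
R7=5-1=4
CMP R7, 4  (cmp 4,4)
JNZ loop: not taken
STORE R1, [16] → M[16]=18
halt.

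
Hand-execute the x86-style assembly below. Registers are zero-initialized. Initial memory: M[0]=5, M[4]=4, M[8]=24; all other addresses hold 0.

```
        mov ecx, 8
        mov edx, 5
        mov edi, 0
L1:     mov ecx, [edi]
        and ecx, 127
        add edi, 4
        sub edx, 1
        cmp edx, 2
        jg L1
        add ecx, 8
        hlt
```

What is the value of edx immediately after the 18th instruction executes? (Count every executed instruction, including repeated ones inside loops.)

mov ecx, 8 → ecx=8
mov edx, 5 → edx=5
mov edi, 0 → edi=0
mov ecx, [edi] → ecx=M[0]=5
and ecx, 127 → ecx=5&127=5
add edi, 4 → edi=0+4=4
sub edx, 1 → edx=5-1=4
cmp edx, 2  (cmp 4,2)
jg L1: taken
mov ecx, [edi] → ecx=M[4]=4
and ecx, 127 → ecx=4&127=4
add edi, 4 → edi=4+4=8
sub edx, 1 → edx=4-1=3
cmp edx, 2  (cmp 3,2)
jg L1: taken
mov ecx, [edi] → ecx=M[8]=24
and ecx, 127 → ecx=24&127=24
add edi, 4 → edi=8+4=12
After step 18: edx = 3.

3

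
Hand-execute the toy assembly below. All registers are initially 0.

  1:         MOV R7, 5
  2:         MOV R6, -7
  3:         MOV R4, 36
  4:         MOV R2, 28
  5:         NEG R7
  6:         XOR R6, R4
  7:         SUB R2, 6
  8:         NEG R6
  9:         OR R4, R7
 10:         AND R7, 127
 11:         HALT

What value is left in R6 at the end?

R7=5
R6=-7
R4=36
R2=28
R7=-(5)=-5
R6=(-7)^36=-35
R2=28-6=22
R6=-(-35)=35
R4=36|(-5)=-1
R7=(-5)&127=123
halt.

35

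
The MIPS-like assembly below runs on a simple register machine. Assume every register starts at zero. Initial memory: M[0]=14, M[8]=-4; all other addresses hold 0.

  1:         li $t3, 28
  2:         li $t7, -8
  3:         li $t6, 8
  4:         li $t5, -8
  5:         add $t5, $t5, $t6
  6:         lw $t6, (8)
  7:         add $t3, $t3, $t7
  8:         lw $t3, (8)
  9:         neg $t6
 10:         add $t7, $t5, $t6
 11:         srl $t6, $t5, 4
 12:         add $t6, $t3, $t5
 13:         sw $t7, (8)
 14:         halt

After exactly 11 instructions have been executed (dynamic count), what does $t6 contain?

0

li $t3, 28 → $t3=28
li $t7, -8 → $t7=-8
li $t6, 8 → $t6=8
li $t5, -8 → $t5=-8
add $t5, $t5, $t6 → $t5=(-8)+8=0
lw $t6, (8) → $t6=M[8]=-4
add $t3, $t3, $t7 → $t3=28+(-8)=20
lw $t3, (8) → $t3=M[8]=-4
neg $t6 → $t6=-(-4)=4
add $t7, $t5, $t6 → $t7=0+4=4
srl $t6, $t5, 4 → $t6=0>>4=0
After step 11: $t6 = 0.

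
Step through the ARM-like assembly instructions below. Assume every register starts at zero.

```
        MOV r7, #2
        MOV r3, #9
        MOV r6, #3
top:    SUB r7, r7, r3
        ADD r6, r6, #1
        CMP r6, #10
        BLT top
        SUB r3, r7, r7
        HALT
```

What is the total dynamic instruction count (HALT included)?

after MOV r7, #2: r7=2
after MOV r3, #9: r3=9
after MOV r6, #3: r6=3
after SUB r7, r7, r3: r7=2-9=-7
after ADD r6, r6, #1: r6=3+1=4
CMP r6, #10  (cmp 4,10)
BLT top: taken
after SUB r7, r7, r3: r7=(-7)-9=-16
after ADD r6, r6, #1: r6=4+1=5
CMP r6, #10  (cmp 5,10)
BLT top: taken
after SUB r7, r7, r3: r7=(-16)-9=-25
after ADD r6, r6, #1: r6=5+1=6
CMP r6, #10  (cmp 6,10)
BLT top: taken
after SUB r7, r7, r3: r7=(-25)-9=-34
after ADD r6, r6, #1: r6=6+1=7
CMP r6, #10  (cmp 7,10)
BLT top: taken
after SUB r7, r7, r3: r7=(-34)-9=-43
after ADD r6, r6, #1: r6=7+1=8
CMP r6, #10  (cmp 8,10)
BLT top: taken
after SUB r7, r7, r3: r7=(-43)-9=-52
after ADD r6, r6, #1: r6=8+1=9
CMP r6, #10  (cmp 9,10)
BLT top: taken
after SUB r7, r7, r3: r7=(-52)-9=-61
after ADD r6, r6, #1: r6=9+1=10
CMP r6, #10  (cmp 10,10)
BLT top: not taken
after SUB r3, r7, r7: r3=(-61)-(-61)=0
halt.
Total executed instructions: 33.

33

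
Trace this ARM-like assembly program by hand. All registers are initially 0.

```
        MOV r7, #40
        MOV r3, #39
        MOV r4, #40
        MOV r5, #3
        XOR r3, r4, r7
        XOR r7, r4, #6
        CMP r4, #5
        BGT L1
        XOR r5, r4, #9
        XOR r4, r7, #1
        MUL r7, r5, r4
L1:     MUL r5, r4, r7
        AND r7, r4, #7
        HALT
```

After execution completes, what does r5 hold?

MOV r7, #40 → r7=40
MOV r3, #39 → r3=39
MOV r4, #40 → r4=40
MOV r5, #3 → r5=3
XOR r3, r4, r7 → r3=40^40=0
XOR r7, r4, #6 → r7=40^6=46
CMP r4, #5  (cmp 40,5)
BGT L1: taken
MUL r5, r4, r7 → r5=40*46=1840
AND r7, r4, #7 → r7=40&7=0
halt.

1840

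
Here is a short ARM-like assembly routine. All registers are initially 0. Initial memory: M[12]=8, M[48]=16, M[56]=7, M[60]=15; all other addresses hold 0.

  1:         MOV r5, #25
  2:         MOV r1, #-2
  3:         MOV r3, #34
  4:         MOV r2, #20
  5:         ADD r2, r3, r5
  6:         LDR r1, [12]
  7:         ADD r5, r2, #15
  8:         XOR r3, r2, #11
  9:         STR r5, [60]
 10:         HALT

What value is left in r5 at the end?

after MOV r5, #25: r5=25
after MOV r1, #-2: r1=-2
after MOV r3, #34: r3=34
after MOV r2, #20: r2=20
after ADD r2, r3, r5: r2=34+25=59
after LDR r1, [12]: r1=M[12]=8
after ADD r5, r2, #15: r5=59+15=74
after XOR r3, r2, #11: r3=59^11=48
STR r5, [60] → M[60]=74
halt.

74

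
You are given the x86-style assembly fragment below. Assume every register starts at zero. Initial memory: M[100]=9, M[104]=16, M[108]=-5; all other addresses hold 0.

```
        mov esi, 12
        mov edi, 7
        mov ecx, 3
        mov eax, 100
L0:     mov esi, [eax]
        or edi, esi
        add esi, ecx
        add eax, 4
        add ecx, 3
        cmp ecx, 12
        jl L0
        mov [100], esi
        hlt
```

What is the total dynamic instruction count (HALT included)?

esi=12
edi=7
ecx=3
eax=100
esi=M[100]=9
edi=7|9=15
esi=9+3=12
eax=100+4=104
ecx=3+3=6
cmp ecx, 12  (cmp 6,12)
jl L0: taken
esi=M[104]=16
edi=15|16=31
esi=16+6=22
eax=104+4=108
ecx=6+3=9
cmp ecx, 12  (cmp 9,12)
jl L0: taken
esi=M[108]=-5
edi=31|(-5)=-1
esi=(-5)+9=4
eax=108+4=112
ecx=9+3=12
cmp ecx, 12  (cmp 12,12)
jl L0: not taken
mov [100], esi → M[100]=4
halt.
Total executed instructions: 27.

27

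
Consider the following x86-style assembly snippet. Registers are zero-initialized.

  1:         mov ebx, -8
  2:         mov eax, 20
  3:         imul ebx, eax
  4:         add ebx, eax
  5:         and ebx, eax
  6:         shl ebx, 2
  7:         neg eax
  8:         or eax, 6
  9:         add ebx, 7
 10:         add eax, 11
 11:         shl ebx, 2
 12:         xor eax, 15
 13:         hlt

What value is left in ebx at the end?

348

ebx=-8
eax=20
ebx=(-8)*20=-160
ebx=(-160)+20=-140
ebx=(-140)&20=20
ebx=20<<2=80
eax=-(20)=-20
eax=(-20)|6=-18
ebx=80+7=87
eax=(-18)+11=-7
ebx=87<<2=348
eax=(-7)^15=-10
halt.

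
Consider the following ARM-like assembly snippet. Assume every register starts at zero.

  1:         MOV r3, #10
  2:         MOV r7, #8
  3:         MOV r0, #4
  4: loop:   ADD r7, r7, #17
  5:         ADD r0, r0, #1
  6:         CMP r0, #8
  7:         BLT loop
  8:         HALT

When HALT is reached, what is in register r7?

76

r3=10
r7=8
r0=4
r7=8+17=25
r0=4+1=5
CMP r0, #8  (cmp 5,8)
BLT loop: taken
r7=25+17=42
r0=5+1=6
CMP r0, #8  (cmp 6,8)
BLT loop: taken
r7=42+17=59
r0=6+1=7
CMP r0, #8  (cmp 7,8)
BLT loop: taken
r7=59+17=76
r0=7+1=8
CMP r0, #8  (cmp 8,8)
BLT loop: not taken
halt.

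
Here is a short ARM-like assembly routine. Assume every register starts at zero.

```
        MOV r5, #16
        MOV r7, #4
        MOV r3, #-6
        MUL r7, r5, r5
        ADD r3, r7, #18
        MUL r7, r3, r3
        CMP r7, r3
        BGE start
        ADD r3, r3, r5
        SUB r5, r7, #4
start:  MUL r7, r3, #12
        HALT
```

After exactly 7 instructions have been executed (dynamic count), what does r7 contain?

75076

r5=16
r7=4
r3=-6
r7=16*16=256
r3=256+18=274
r7=274*274=75076
CMP r7, r3  (cmp 75076,274)
After step 7: r7 = 75076.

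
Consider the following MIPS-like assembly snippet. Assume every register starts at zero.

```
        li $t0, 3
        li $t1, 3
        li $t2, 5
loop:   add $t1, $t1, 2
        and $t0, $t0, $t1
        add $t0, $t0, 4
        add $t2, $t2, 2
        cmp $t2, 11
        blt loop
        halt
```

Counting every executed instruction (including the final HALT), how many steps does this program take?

after li $t0, 3: $t0=3
after li $t1, 3: $t1=3
after li $t2, 5: $t2=5
after add $t1, $t1, 2: $t1=3+2=5
after and $t0, $t0, $t1: $t0=3&5=1
after add $t0, $t0, 4: $t0=1+4=5
after add $t2, $t2, 2: $t2=5+2=7
cmp $t2, 11  (cmp 7,11)
blt loop: taken
after add $t1, $t1, 2: $t1=5+2=7
after and $t0, $t0, $t1: $t0=5&7=5
after add $t0, $t0, 4: $t0=5+4=9
after add $t2, $t2, 2: $t2=7+2=9
cmp $t2, 11  (cmp 9,11)
blt loop: taken
after add $t1, $t1, 2: $t1=7+2=9
after and $t0, $t0, $t1: $t0=9&9=9
after add $t0, $t0, 4: $t0=9+4=13
after add $t2, $t2, 2: $t2=9+2=11
cmp $t2, 11  (cmp 11,11)
blt loop: not taken
halt.
Total executed instructions: 22.

22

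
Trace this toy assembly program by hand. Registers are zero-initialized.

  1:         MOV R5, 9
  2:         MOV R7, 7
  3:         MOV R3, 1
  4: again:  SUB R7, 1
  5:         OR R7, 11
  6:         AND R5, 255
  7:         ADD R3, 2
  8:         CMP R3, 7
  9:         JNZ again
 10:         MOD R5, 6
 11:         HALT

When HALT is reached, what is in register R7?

15

MOV R5, 9 → R5=9
MOV R7, 7 → R7=7
MOV R3, 1 → R3=1
SUB R7, 1 → R7=7-1=6
OR R7, 11 → R7=6|11=15
AND R5, 255 → R5=9&255=9
ADD R3, 2 → R3=1+2=3
CMP R3, 7  (cmp 3,7)
JNZ again: taken
SUB R7, 1 → R7=15-1=14
OR R7, 11 → R7=14|11=15
AND R5, 255 → R5=9&255=9
ADD R3, 2 → R3=3+2=5
CMP R3, 7  (cmp 5,7)
JNZ again: taken
SUB R7, 1 → R7=15-1=14
OR R7, 11 → R7=14|11=15
AND R5, 255 → R5=9&255=9
ADD R3, 2 → R3=5+2=7
CMP R3, 7  (cmp 7,7)
JNZ again: not taken
MOD R5, 6 → R5=9%6=3
halt.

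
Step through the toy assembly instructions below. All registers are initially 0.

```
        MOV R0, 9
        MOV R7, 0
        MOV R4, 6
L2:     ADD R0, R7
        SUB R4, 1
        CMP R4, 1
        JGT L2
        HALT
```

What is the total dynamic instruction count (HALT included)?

24

R0=9
R7=0
R4=6
R0=9+0=9
R4=6-1=5
CMP R4, 1  (cmp 5,1)
JGT L2: taken
R0=9+0=9
R4=5-1=4
CMP R4, 1  (cmp 4,1)
JGT L2: taken
R0=9+0=9
R4=4-1=3
CMP R4, 1  (cmp 3,1)
JGT L2: taken
R0=9+0=9
R4=3-1=2
CMP R4, 1  (cmp 2,1)
JGT L2: taken
R0=9+0=9
R4=2-1=1
CMP R4, 1  (cmp 1,1)
JGT L2: not taken
halt.
Total executed instructions: 24.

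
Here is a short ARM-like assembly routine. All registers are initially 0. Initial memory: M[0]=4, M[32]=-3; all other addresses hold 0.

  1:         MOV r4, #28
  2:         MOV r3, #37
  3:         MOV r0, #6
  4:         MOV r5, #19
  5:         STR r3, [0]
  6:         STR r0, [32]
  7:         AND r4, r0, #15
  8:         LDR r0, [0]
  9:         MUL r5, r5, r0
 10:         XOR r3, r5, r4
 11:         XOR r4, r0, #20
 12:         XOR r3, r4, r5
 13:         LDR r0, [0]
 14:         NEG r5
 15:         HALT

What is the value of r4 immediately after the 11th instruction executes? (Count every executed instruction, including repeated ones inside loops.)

49

MOV r4, #28 → r4=28
MOV r3, #37 → r3=37
MOV r0, #6 → r0=6
MOV r5, #19 → r5=19
STR r3, [0] → M[0]=37
STR r0, [32] → M[32]=6
AND r4, r0, #15 → r4=6&15=6
LDR r0, [0] → r0=M[0]=37
MUL r5, r5, r0 → r5=19*37=703
XOR r3, r5, r4 → r3=703^6=697
XOR r4, r0, #20 → r4=37^20=49
After step 11: r4 = 49.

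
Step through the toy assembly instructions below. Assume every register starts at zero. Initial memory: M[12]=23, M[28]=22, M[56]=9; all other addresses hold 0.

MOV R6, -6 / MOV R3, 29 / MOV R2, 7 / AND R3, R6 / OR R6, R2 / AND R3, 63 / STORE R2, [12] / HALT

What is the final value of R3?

24

after MOV R6, -6: R6=-6
after MOV R3, 29: R3=29
after MOV R2, 7: R2=7
after AND R3, R6: R3=29&(-6)=24
after OR R6, R2: R6=(-6)|7=-1
after AND R3, 63: R3=24&63=24
STORE R2, [12] → M[12]=7
halt.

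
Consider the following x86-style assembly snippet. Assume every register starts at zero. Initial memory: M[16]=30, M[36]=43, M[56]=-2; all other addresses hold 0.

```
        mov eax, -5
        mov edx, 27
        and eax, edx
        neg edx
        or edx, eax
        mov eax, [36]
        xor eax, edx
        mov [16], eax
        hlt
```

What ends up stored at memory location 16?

eax=-5
edx=27
eax=(-5)&27=27
edx=-(27)=-27
edx=(-27)|27=-1
eax=M[36]=43
eax=43^(-1)=-44
mov [16], eax → M[16]=-44
halt.

-44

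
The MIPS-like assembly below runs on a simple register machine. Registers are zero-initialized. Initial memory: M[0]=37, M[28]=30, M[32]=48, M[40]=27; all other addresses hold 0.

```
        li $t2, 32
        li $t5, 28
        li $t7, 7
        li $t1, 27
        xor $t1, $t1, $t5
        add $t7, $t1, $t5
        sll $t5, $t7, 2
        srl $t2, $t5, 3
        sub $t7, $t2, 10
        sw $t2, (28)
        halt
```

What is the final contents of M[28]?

after li $t2, 32: $t2=32
after li $t5, 28: $t5=28
after li $t7, 7: $t7=7
after li $t1, 27: $t1=27
after xor $t1, $t1, $t5: $t1=27^28=7
after add $t7, $t1, $t5: $t7=7+28=35
after sll $t5, $t7, 2: $t5=35<<2=140
after srl $t2, $t5, 3: $t2=140>>3=17
after sub $t7, $t2, 10: $t7=17-10=7
sw $t2, (28) → M[28]=17
halt.

17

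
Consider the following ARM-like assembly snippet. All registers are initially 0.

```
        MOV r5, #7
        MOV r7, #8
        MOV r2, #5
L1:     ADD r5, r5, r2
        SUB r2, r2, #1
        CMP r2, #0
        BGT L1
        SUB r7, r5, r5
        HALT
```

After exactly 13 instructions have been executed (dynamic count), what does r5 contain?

19

MOV r5, #7 → r5=7
MOV r7, #8 → r7=8
MOV r2, #5 → r2=5
ADD r5, r5, r2 → r5=7+5=12
SUB r2, r2, #1 → r2=5-1=4
CMP r2, #0  (cmp 4,0)
BGT L1: taken
ADD r5, r5, r2 → r5=12+4=16
SUB r2, r2, #1 → r2=4-1=3
CMP r2, #0  (cmp 3,0)
BGT L1: taken
ADD r5, r5, r2 → r5=16+3=19
SUB r2, r2, #1 → r2=3-1=2
After step 13: r5 = 19.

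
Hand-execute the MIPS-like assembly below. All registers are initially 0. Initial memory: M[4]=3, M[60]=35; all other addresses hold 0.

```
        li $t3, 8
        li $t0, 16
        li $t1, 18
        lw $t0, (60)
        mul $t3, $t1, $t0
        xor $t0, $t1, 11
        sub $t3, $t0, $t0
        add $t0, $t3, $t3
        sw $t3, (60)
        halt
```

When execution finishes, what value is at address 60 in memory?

0

$t3=8
$t0=16
$t1=18
$t0=M[60]=35
$t3=18*35=630
$t0=18^11=25
$t3=25-25=0
$t0=0+0=0
sw $t3, (60) → M[60]=0
halt.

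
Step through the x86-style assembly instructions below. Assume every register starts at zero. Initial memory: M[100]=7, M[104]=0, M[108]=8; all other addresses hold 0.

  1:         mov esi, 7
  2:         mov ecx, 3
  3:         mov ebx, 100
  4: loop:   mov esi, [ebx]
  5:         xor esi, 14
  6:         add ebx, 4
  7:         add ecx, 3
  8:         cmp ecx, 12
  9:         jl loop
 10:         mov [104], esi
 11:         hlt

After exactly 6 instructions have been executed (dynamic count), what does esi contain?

9

mov esi, 7 → esi=7
mov ecx, 3 → ecx=3
mov ebx, 100 → ebx=100
mov esi, [ebx] → esi=M[100]=7
xor esi, 14 → esi=7^14=9
add ebx, 4 → ebx=100+4=104
After step 6: esi = 9.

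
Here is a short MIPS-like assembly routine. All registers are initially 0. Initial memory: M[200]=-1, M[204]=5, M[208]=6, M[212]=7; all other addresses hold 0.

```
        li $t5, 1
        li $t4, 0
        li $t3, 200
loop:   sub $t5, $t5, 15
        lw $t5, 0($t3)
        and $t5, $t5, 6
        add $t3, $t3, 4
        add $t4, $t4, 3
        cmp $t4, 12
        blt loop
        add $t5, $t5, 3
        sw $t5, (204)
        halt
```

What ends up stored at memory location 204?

9

$t5=1
$t4=0
$t3=200
$t5=1-15=-14
$t5=M[200]=-1
$t5=(-1)&6=6
$t3=200+4=204
$t4=0+3=3
cmp $t4, 12  (cmp 3,12)
blt loop: taken
$t5=6-15=-9
$t5=M[204]=5
$t5=5&6=4
$t3=204+4=208
$t4=3+3=6
cmp $t4, 12  (cmp 6,12)
blt loop: taken
$t5=4-15=-11
$t5=M[208]=6
$t5=6&6=6
$t3=208+4=212
$t4=6+3=9
cmp $t4, 12  (cmp 9,12)
blt loop: taken
$t5=6-15=-9
$t5=M[212]=7
$t5=7&6=6
$t3=212+4=216
$t4=9+3=12
cmp $t4, 12  (cmp 12,12)
blt loop: not taken
$t5=6+3=9
sw $t5, (204) → M[204]=9
halt.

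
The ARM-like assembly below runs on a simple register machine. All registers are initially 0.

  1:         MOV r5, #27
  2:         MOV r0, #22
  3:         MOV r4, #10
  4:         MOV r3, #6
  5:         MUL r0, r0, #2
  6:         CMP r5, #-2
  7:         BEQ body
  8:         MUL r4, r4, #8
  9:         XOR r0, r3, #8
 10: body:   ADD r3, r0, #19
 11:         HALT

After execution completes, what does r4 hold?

after MOV r5, #27: r5=27
after MOV r0, #22: r0=22
after MOV r4, #10: r4=10
after MOV r3, #6: r3=6
after MUL r0, r0, #2: r0=22*2=44
CMP r5, #-2  (cmp 27,-2)
BEQ body: not taken
after MUL r4, r4, #8: r4=10*8=80
after XOR r0, r3, #8: r0=6^8=14
after ADD r3, r0, #19: r3=14+19=33
halt.

80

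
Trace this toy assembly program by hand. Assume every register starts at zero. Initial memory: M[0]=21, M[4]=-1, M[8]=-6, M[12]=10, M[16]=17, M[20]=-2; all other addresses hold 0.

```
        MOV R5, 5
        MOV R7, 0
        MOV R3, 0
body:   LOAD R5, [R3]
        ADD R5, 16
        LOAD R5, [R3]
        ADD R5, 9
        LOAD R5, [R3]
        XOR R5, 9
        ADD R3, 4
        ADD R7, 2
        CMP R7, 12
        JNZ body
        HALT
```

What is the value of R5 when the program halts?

R5=5
R7=0
R3=0
R5=M[0]=21
R5=21+16=37
R5=M[0]=21
R5=21+9=30
R5=M[0]=21
R5=21^9=28
R3=0+4=4
R7=0+2=2
CMP R7, 12  (cmp 2,12)
JNZ body: taken
R5=M[4]=-1
R5=(-1)+16=15
R5=M[4]=-1
R5=(-1)+9=8
R5=M[4]=-1
R5=(-1)^9=-10
R3=4+4=8
R7=2+2=4
CMP R7, 12  (cmp 4,12)
JNZ body: taken
R5=M[8]=-6
R5=(-6)+16=10
R5=M[8]=-6
R5=(-6)+9=3
R5=M[8]=-6
R5=(-6)^9=-13
R3=8+4=12
R7=4+2=6
CMP R7, 12  (cmp 6,12)
JNZ body: taken
R5=M[12]=10
R5=10+16=26
R5=M[12]=10
R5=10+9=19
R5=M[12]=10
R5=10^9=3
R3=12+4=16
R7=6+2=8
CMP R7, 12  (cmp 8,12)
JNZ body: taken
R5=M[16]=17
R5=17+16=33
R5=M[16]=17
R5=17+9=26
R5=M[16]=17
R5=17^9=24
R3=16+4=20
R7=8+2=10
CMP R7, 12  (cmp 10,12)
JNZ body: taken
R5=M[20]=-2
R5=(-2)+16=14
R5=M[20]=-2
R5=(-2)+9=7
R5=M[20]=-2
R5=(-2)^9=-9
R3=20+4=24
R7=10+2=12
CMP R7, 12  (cmp 12,12)
JNZ body: not taken
halt.

-9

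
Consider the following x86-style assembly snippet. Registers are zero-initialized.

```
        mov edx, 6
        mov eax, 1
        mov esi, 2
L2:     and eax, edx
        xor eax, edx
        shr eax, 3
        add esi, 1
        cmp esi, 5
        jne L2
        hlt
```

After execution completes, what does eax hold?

after mov edx, 6: edx=6
after mov eax, 1: eax=1
after mov esi, 2: esi=2
after and eax, edx: eax=1&6=0
after xor eax, edx: eax=0^6=6
after shr eax, 3: eax=6>>3=0
after add esi, 1: esi=2+1=3
cmp esi, 5  (cmp 3,5)
jne L2: taken
after and eax, edx: eax=0&6=0
after xor eax, edx: eax=0^6=6
after shr eax, 3: eax=6>>3=0
after add esi, 1: esi=3+1=4
cmp esi, 5  (cmp 4,5)
jne L2: taken
after and eax, edx: eax=0&6=0
after xor eax, edx: eax=0^6=6
after shr eax, 3: eax=6>>3=0
after add esi, 1: esi=4+1=5
cmp esi, 5  (cmp 5,5)
jne L2: not taken
halt.

0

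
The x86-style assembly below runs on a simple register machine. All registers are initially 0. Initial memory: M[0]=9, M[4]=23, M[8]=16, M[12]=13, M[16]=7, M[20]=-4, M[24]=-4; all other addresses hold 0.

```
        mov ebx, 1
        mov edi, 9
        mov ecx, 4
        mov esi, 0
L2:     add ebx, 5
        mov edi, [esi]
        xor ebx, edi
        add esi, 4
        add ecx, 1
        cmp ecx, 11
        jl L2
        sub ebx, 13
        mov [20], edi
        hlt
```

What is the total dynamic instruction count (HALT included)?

56

ebx=1
edi=9
ecx=4
esi=0
ebx=1+5=6
edi=M[0]=9
ebx=6^9=15
esi=0+4=4
ecx=4+1=5
cmp ecx, 11  (cmp 5,11)
jl L2: taken
ebx=15+5=20
edi=M[4]=23
ebx=20^23=3
esi=4+4=8
ecx=5+1=6
cmp ecx, 11  (cmp 6,11)
jl L2: taken
ebx=3+5=8
edi=M[8]=16
ebx=8^16=24
esi=8+4=12
ecx=6+1=7
cmp ecx, 11  (cmp 7,11)
jl L2: taken
ebx=24+5=29
edi=M[12]=13
ebx=29^13=16
esi=12+4=16
ecx=7+1=8
cmp ecx, 11  (cmp 8,11)
jl L2: taken
ebx=16+5=21
edi=M[16]=7
ebx=21^7=18
esi=16+4=20
ecx=8+1=9
cmp ecx, 11  (cmp 9,11)
jl L2: taken
ebx=18+5=23
edi=M[20]=-4
ebx=23^(-4)=-21
esi=20+4=24
ecx=9+1=10
cmp ecx, 11  (cmp 10,11)
jl L2: taken
ebx=(-21)+5=-16
edi=M[24]=-4
ebx=(-16)^(-4)=12
esi=24+4=28
ecx=10+1=11
cmp ecx, 11  (cmp 11,11)
jl L2: not taken
ebx=12-13=-1
mov [20], edi → M[20]=-4
halt.
Total executed instructions: 56.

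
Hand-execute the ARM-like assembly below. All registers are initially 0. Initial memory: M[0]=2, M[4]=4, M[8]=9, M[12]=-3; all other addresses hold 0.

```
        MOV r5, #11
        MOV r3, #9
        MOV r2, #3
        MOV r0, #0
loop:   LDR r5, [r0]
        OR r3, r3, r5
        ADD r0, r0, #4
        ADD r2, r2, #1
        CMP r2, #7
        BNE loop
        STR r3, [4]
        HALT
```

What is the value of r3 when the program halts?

MOV r5, #11 → r5=11
MOV r3, #9 → r3=9
MOV r2, #3 → r2=3
MOV r0, #0 → r0=0
LDR r5, [r0] → r5=M[0]=2
OR r3, r3, r5 → r3=9|2=11
ADD r0, r0, #4 → r0=0+4=4
ADD r2, r2, #1 → r2=3+1=4
CMP r2, #7  (cmp 4,7)
BNE loop: taken
LDR r5, [r0] → r5=M[4]=4
OR r3, r3, r5 → r3=11|4=15
ADD r0, r0, #4 → r0=4+4=8
ADD r2, r2, #1 → r2=4+1=5
CMP r2, #7  (cmp 5,7)
BNE loop: taken
LDR r5, [r0] → r5=M[8]=9
OR r3, r3, r5 → r3=15|9=15
ADD r0, r0, #4 → r0=8+4=12
ADD r2, r2, #1 → r2=5+1=6
CMP r2, #7  (cmp 6,7)
BNE loop: taken
LDR r5, [r0] → r5=M[12]=-3
OR r3, r3, r5 → r3=15|(-3)=-1
ADD r0, r0, #4 → r0=12+4=16
ADD r2, r2, #1 → r2=6+1=7
CMP r2, #7  (cmp 7,7)
BNE loop: not taken
STR r3, [4] → M[4]=-1
halt.

-1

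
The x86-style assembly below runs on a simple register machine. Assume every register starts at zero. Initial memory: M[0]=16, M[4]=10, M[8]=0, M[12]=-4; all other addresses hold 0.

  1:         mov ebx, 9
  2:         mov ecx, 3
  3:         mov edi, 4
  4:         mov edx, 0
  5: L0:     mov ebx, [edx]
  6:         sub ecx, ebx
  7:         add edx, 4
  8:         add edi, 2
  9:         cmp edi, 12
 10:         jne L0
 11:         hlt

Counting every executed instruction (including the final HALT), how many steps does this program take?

mov ebx, 9 → ebx=9
mov ecx, 3 → ecx=3
mov edi, 4 → edi=4
mov edx, 0 → edx=0
mov ebx, [edx] → ebx=M[0]=16
sub ecx, ebx → ecx=3-16=-13
add edx, 4 → edx=0+4=4
add edi, 2 → edi=4+2=6
cmp edi, 12  (cmp 6,12)
jne L0: taken
mov ebx, [edx] → ebx=M[4]=10
sub ecx, ebx → ecx=(-13)-10=-23
add edx, 4 → edx=4+4=8
add edi, 2 → edi=6+2=8
cmp edi, 12  (cmp 8,12)
jne L0: taken
mov ebx, [edx] → ebx=M[8]=0
sub ecx, ebx → ecx=(-23)-0=-23
add edx, 4 → edx=8+4=12
add edi, 2 → edi=8+2=10
cmp edi, 12  (cmp 10,12)
jne L0: taken
mov ebx, [edx] → ebx=M[12]=-4
sub ecx, ebx → ecx=(-23)-(-4)=-19
add edx, 4 → edx=12+4=16
add edi, 2 → edi=10+2=12
cmp edi, 12  (cmp 12,12)
jne L0: not taken
halt.
Total executed instructions: 29.

29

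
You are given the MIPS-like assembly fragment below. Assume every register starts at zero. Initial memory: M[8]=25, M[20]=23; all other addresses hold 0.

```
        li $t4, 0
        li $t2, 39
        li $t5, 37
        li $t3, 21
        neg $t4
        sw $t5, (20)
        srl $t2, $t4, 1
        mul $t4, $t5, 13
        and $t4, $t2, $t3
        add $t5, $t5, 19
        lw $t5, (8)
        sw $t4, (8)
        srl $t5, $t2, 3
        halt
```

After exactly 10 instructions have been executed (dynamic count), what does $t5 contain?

li $t4, 0 → $t4=0
li $t2, 39 → $t2=39
li $t5, 37 → $t5=37
li $t3, 21 → $t3=21
neg $t4 → $t4=-(0)=0
sw $t5, (20) → M[20]=37
srl $t2, $t4, 1 → $t2=0>>1=0
mul $t4, $t5, 13 → $t4=37*13=481
and $t4, $t2, $t3 → $t4=0&21=0
add $t5, $t5, 19 → $t5=37+19=56
After step 10: $t5 = 56.

56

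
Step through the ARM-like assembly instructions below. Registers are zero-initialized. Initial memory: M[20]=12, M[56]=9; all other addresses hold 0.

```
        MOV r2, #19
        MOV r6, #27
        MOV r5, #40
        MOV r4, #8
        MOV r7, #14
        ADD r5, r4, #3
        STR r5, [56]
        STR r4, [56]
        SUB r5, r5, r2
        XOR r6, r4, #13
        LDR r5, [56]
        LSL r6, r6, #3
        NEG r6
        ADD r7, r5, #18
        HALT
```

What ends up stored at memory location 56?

8

after MOV r2, #19: r2=19
after MOV r6, #27: r6=27
after MOV r5, #40: r5=40
after MOV r4, #8: r4=8
after MOV r7, #14: r7=14
after ADD r5, r4, #3: r5=8+3=11
STR r5, [56] → M[56]=11
STR r4, [56] → M[56]=8
after SUB r5, r5, r2: r5=11-19=-8
after XOR r6, r4, #13: r6=8^13=5
after LDR r5, [56]: r5=M[56]=8
after LSL r6, r6, #3: r6=5<<3=40
after NEG r6: r6=-(40)=-40
after ADD r7, r5, #18: r7=8+18=26
halt.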